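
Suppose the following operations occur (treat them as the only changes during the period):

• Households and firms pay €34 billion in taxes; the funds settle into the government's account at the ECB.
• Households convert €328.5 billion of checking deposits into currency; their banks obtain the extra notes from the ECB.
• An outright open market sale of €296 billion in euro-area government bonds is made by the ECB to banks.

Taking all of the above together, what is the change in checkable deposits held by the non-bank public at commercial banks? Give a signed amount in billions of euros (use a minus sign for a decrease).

-€362.5 billion

ECB balance sheet:
  Assets:      Securities −€296B
  Liabilities: Bank reserves −€658.5B, Currency in circulation +€328.5B, Government deposits +€34B
Commercial banking system:
  Assets:      Reserves at CB −€658.5B, Securities +€296B
  Liabilities: Checkable deposits −€362.5B
So the change in checkable deposits held by the non-bank public at commercial banks is -€362.5 billion.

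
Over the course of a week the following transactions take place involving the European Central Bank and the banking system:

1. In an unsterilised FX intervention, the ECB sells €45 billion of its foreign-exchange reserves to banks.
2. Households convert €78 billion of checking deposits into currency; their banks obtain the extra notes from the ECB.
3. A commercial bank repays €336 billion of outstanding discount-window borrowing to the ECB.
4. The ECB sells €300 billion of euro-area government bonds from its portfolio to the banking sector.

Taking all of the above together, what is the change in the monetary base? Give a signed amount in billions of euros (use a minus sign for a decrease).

-€681 billion

FX sale €45 billion: ECB balance sheet contracts → −€45B.
Currency withdrawal €78 billion: just a shift between currency and reserves — both are base money → 0.
Discount-window repayment €336 billion: ECB balance sheet contracts → −€336B.
OMO sale (to banks) €300 billion: ECB balance sheet contracts → −€300B.
Net: −45 + 0 − 336 − 300 = -€681 billion.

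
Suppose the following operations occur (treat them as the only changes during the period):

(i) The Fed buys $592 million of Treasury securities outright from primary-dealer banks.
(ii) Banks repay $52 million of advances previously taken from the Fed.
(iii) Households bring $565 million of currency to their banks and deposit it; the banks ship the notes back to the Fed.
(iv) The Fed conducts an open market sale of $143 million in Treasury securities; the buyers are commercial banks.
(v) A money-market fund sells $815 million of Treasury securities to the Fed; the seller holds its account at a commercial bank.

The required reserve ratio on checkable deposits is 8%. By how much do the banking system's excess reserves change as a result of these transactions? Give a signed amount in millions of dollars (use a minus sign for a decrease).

+$1666.6 million

OMO purchase (from banks) $592 million: reserves +$592M, deposits 0.
Discount-window repayment $52 million: reserves −$52M, deposits 0.
Currency deposit $565 million: reserves +$565M, deposits +$565M.
OMO sale (to banks) $143 million: reserves −$143M, deposits 0.
Asset purchase (from non-banks) $815 million: reserves +$815M, deposits +$815M.
Totals: Δreserves = +$1777M, Δdeposits = +$1380M.
Δrequired reserves = 8% × +$1380M = +$110.4M.
Δexcess reserves = Δreserves − Δrequired = +$1777M − (+$110.4M) = +$1666.6 million.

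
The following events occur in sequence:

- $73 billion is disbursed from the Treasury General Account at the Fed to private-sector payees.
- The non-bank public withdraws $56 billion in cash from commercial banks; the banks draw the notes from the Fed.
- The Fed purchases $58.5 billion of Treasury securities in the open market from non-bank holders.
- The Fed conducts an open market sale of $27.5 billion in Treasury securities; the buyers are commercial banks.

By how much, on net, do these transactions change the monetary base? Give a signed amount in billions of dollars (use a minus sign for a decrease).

+$104 billion

Fed balance sheet:
  Assets:      Securities +$31B
  Liabilities: Bank reserves +$48B, Currency in circulation +$56B, Government deposits −$73B
Commercial banking system:
  Assets:      Reserves at CB +$48B, Securities +$27.5B
  Liabilities: Checkable deposits +$75.5B
Monetary base = currency + reserves: +$56B + (+$48B) = +$104 billion.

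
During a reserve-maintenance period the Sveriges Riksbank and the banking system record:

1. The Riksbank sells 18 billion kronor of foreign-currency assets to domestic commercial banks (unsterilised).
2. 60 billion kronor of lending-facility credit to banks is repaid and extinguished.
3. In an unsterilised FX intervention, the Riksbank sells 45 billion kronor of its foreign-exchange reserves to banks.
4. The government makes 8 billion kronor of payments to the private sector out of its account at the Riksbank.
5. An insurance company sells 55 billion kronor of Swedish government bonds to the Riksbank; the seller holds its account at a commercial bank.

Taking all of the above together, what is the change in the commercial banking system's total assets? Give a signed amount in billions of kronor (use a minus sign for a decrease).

+3 billion

Riksbank balance sheet:
  Assets:      Securities +55B, Loans to banks −60B, Foreign assets −63B
  Liabilities: Bank reserves −60B, Government deposits −8B
Commercial banking system:
  Assets:      Reserves at CB −60B, Foreign assets +63B
  Liabilities: Checkable deposits +63B, Borrowings from CB −60B
Change in total bank assets = +3 billion.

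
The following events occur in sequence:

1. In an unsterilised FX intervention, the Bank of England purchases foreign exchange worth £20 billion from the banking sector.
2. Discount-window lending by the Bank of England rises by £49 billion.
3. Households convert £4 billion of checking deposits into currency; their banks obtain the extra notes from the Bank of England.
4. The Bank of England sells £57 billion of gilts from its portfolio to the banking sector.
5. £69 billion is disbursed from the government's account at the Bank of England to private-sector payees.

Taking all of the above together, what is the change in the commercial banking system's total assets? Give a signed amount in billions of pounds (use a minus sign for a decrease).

+£114 billion

FX purchase £20 billion: just an asset swap on bank balance sheets → 0.
Discount-window loan £49 billion: bank balance sheets expand → +£49B.
Currency withdrawal £4 billion: bank balance sheets shrink → −£4B.
OMO sale (to banks) £57 billion: just an asset swap on bank balance sheets → 0.
Government spending £69 billion: bank balance sheets expand → +£69B.
Net: 0 + 49 − 4 + 0 + 69 = +£114 billion.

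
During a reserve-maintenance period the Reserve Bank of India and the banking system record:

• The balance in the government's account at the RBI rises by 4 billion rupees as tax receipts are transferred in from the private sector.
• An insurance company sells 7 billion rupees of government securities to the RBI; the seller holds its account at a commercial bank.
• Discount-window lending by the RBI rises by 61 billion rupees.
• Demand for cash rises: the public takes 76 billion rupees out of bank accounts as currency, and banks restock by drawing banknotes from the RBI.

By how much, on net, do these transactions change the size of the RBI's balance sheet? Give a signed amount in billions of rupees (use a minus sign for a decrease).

Government account inflow 4 billion rupees: only the composition of liabilities changes → 0.
Asset purchase (from non-banks) 7 billion rupees: an RBI asset is acquired → +7B.
Discount-window loan 61 billion rupees: an RBI asset is acquired → +61B.
Currency withdrawal 76 billion rupees: only the composition of liabilities changes → 0.
Net: 0 + 7 + 61 + 0 = +68 billion.

+68 billion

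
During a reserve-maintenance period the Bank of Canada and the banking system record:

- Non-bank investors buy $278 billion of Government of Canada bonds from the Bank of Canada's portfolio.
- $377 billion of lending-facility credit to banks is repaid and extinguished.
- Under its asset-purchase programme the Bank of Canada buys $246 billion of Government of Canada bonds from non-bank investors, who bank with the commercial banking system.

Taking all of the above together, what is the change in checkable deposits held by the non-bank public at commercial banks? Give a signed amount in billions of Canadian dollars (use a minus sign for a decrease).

-$32 billion

Bank of Canada balance sheet:
  Assets:      Securities −$32B, Loans to banks −$377B
  Liabilities: Bank reserves −$409B
Commercial banking system:
  Assets:      Reserves at CB −$409B
  Liabilities: Checkable deposits −$32B, Borrowings from CB −$377B
So the change in checkable deposits held by the non-bank public at commercial banks is -$32 billion.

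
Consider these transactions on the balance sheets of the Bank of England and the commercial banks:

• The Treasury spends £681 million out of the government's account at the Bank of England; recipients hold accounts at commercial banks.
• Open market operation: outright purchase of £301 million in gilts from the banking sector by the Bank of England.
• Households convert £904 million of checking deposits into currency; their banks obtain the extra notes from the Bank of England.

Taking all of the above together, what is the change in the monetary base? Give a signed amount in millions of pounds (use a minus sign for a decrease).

+£982 million

Government spending £681 million: a non-base liability converts back to reserves → +£681M.
OMO purchase (from banks) £301 million: Bank of England balance sheet expands → +£301M.
Currency withdrawal £904 million: just a shift between currency and reserves — both are base money → 0.
Net: 681 + 301 + 0 = +£982 million.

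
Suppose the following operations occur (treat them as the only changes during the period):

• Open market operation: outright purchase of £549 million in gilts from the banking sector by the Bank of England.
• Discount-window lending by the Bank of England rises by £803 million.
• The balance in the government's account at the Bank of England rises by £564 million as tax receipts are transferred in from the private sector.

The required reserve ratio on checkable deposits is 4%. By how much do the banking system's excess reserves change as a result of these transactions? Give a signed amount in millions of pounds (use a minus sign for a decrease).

+£810.56 million

OMO purchase (from banks) £549 million: reserves +£549M, deposits 0.
Discount-window loan £803 million: reserves +£803M, deposits 0.
Government account inflow £564 million: reserves −£564M, deposits −£564M.
Totals: Δreserves = +£788M, Δdeposits = −£564M.
Δrequired reserves = 4% × −£564M = −£22.56M.
Δexcess reserves = Δreserves − Δrequired = +£788M − (−£22.56M) = +£810.56 million.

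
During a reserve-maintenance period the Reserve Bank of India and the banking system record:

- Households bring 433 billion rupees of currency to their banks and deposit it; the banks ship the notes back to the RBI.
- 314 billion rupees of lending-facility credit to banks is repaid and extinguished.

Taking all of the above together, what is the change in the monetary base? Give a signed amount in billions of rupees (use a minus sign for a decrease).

Currency deposit 433 billion rupees: just a shift between currency and reserves — both are base money → 0.
Discount-window repayment 314 billion rupees: RBI balance sheet contracts → −314B.
Net: 0 − 314 = -314 billion.

-314 billion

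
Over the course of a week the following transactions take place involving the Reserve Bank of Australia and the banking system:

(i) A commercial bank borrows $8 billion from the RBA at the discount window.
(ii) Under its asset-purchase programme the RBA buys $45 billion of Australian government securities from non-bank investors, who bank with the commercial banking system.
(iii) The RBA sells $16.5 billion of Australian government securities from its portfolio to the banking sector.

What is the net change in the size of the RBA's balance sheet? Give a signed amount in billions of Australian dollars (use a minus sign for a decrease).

+$36.5 billion

Discount-window loan $8 billion: an RBA asset is acquired → +$8B.
Asset purchase (from non-banks) $45 billion: an RBA asset is acquired → +$45B.
OMO sale (to banks) $16.5 billion: an RBA asset is shed → −$16.5B.
Net: 8 + 45 − 16.5 = +$36.5 billion.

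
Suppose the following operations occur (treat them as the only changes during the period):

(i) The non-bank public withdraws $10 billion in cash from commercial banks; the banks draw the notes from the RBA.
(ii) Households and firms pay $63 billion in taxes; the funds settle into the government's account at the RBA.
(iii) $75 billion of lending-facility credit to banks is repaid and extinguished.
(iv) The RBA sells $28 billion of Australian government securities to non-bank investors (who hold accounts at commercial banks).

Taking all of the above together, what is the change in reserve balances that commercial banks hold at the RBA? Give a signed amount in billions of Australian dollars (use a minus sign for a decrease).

-$176 billion

Currency withdrawal $10 billion: banks swap reserves for currency → −$10B.
Government account inflow $63 billion: funds move from bank reserves into the government account → −$63B.
Discount-window repayment $75 billion: repayment is debited from reserves → −$75B.
Asset sale (to non-banks) $28 billion: the non-bank buyers' banks settle from reserves → −$28B.
Net: −10 − 63 − 75 − 28 = -$176 billion.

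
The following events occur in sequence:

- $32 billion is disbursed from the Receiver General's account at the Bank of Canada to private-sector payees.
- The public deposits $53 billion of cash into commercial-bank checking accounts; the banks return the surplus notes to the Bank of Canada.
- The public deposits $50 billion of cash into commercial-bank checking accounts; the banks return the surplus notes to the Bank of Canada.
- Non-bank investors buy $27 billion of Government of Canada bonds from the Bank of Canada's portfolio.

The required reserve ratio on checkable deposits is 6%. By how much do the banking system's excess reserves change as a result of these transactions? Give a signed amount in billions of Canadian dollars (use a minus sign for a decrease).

+$101.52 billion

Government spending $32 billion: reserves +$32B, deposits +$32B.
Currency deposit $53 billion: reserves +$53B, deposits +$53B.
Currency deposit $50 billion: reserves +$50B, deposits +$50B.
Asset sale (to non-banks) $27 billion: reserves −$27B, deposits −$27B.
Totals: Δreserves = +$108B, Δdeposits = +$108B.
Δrequired reserves = 6% × +$108B = +$6.48B.
Δexcess reserves = Δreserves − Δrequired = +$108B − (+$6.48B) = +$101.52 billion.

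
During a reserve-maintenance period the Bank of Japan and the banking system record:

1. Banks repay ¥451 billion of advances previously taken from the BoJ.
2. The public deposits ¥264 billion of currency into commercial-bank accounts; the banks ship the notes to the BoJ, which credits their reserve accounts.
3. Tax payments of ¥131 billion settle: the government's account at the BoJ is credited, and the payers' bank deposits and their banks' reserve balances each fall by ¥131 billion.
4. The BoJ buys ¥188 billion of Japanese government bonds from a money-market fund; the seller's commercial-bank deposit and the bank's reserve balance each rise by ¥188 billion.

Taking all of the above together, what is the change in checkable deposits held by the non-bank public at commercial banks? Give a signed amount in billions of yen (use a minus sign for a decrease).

Discount-window repayment ¥451 billion: the counterparty is a bank, so public deposits are unchanged → 0.
Currency deposit ¥264 billion: non-bank counterparties' bank balances rise → +¥264B.
Government account inflow ¥131 billion: non-bank counterparties' bank balances fall → −¥131B.
Asset purchase (from non-banks) ¥188 billion: non-bank counterparties' bank balances rise → +¥188B.
Net: 0 + 264 − 131 + 188 = +¥321 billion.

+¥321 billion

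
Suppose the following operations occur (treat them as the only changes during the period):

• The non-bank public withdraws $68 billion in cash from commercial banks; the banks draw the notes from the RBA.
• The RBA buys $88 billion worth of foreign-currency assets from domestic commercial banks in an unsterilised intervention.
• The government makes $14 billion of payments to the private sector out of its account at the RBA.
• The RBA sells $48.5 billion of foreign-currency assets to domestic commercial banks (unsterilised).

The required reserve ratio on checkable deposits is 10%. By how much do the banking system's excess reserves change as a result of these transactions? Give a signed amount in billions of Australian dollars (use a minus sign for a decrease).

Currency withdrawal $68 billion: reserves −$68B, deposits −$68B.
FX purchase $88 billion: reserves +$88B, deposits 0.
Government spending $14 billion: reserves +$14B, deposits +$14B.
FX sale $48.5 billion: reserves −$48.5B, deposits 0.
Totals: Δreserves = −$14.5B, Δdeposits = −$54B.
Δrequired reserves = 10% × −$54B = −$5.4B.
Δexcess reserves = Δreserves − Δrequired = −$14.5B − (−$5.4B) = -$9.1 billion.

-$9.1 billion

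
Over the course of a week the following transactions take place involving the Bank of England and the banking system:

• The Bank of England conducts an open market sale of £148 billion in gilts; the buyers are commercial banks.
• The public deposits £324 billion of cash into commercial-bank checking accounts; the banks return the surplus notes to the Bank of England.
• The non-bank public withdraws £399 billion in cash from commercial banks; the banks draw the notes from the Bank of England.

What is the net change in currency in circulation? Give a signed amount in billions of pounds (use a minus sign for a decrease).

+£75 billion

OMO sale (to banks) £148 billion: no currency enters or leaves circulation → 0.
Currency deposit £324 billion: notes return to the central bank → −£324B.
Currency withdrawal £399 billion: notes leave the central bank → +£399B.
Net: 0 − 324 + 399 = +£75 billion.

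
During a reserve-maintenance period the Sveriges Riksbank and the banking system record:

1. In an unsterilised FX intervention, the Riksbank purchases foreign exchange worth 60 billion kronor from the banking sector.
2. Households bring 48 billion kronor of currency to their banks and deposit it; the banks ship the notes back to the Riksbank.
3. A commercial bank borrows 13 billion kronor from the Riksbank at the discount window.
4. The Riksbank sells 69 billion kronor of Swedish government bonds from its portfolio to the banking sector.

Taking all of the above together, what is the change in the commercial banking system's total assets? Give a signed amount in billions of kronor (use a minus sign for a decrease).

+61 billion

Riksbank balance sheet:
  Assets:      Securities −69B, Loans to banks +13B, Foreign assets +60B
  Liabilities: Bank reserves +52B, Currency in circulation −48B
Commercial banking system:
  Assets:      Reserves at CB +52B, Securities +69B, Foreign assets −60B
  Liabilities: Checkable deposits +48B, Borrowings from CB +13B
Change in total bank assets = +61 billion.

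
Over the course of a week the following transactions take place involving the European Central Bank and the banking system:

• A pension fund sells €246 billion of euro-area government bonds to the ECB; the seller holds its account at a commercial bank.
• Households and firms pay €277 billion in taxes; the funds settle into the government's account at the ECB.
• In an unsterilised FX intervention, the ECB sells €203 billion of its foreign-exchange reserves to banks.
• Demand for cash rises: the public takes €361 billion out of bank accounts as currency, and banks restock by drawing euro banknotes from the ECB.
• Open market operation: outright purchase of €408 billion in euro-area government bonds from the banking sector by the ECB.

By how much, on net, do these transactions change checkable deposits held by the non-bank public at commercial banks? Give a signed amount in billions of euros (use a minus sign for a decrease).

ECB balance sheet:
  Assets:      Securities +€654B, Foreign assets −€203B
  Liabilities: Bank reserves −€187B, Currency in circulation +€361B, Government deposits +€277B
Commercial banking system:
  Assets:      Reserves at CB −€187B, Securities −€408B, Foreign assets +€203B
  Liabilities: Checkable deposits −€392B
So the change in checkable deposits held by the non-bank public at commercial banks is -€392 billion.

-€392 billion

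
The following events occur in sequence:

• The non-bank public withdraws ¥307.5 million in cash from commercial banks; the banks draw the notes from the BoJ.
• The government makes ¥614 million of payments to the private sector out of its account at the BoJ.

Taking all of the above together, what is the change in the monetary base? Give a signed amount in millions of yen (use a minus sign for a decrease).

Currency withdrawal ¥307.5 million: just a shift between currency and reserves — both are base money → 0.
Government spending ¥614 million: a non-base liability converts back to reserves → +¥614M.
Net: 0 + 614 = +¥614 million.

+¥614 million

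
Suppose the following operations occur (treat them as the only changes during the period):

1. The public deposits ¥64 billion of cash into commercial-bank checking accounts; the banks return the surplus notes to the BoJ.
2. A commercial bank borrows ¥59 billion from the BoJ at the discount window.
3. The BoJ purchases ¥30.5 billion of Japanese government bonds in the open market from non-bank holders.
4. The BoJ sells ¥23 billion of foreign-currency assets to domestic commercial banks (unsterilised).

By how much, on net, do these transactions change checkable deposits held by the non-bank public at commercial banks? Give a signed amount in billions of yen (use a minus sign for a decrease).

+¥94.5 billion

BoJ balance sheet:
  Assets:      Securities +¥30.5B, Loans to banks +¥59B, Foreign assets −¥23B
  Liabilities: Bank reserves +¥130.5B, Currency in circulation −¥64B
Commercial banking system:
  Assets:      Reserves at CB +¥130.5B, Foreign assets +¥23B
  Liabilities: Checkable deposits +¥94.5B, Borrowings from CB +¥59B
So the change in checkable deposits held by the non-bank public at commercial banks is +¥94.5 billion.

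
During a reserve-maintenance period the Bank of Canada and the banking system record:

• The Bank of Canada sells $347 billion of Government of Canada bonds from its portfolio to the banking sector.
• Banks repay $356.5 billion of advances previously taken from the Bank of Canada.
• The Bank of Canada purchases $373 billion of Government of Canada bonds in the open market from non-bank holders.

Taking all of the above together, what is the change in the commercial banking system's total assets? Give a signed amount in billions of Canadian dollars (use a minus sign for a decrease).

OMO sale (to banks) $347 billion: just an asset swap on bank balance sheets → 0.
Discount-window repayment $356.5 billion: bank balance sheets shrink → −$356.5B.
Asset purchase (from non-banks) $373 billion: bank balance sheets expand → +$373B.
Net: 0 − 356.5 + 373 = +$16.5 billion.

+$16.5 billion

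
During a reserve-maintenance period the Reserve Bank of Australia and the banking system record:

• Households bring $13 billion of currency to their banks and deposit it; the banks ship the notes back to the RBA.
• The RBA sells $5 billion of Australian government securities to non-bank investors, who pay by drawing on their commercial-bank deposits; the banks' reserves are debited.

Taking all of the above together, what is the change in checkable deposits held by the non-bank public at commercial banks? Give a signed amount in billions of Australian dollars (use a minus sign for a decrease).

+$8 billion

RBA balance sheet:
  Assets:      Securities −$5B
  Liabilities: Bank reserves +$8B, Currency in circulation −$13B
Commercial banking system:
  Assets:      Reserves at CB +$8B
  Liabilities: Checkable deposits +$8B
So the change in checkable deposits held by the non-bank public at commercial banks is +$8 billion.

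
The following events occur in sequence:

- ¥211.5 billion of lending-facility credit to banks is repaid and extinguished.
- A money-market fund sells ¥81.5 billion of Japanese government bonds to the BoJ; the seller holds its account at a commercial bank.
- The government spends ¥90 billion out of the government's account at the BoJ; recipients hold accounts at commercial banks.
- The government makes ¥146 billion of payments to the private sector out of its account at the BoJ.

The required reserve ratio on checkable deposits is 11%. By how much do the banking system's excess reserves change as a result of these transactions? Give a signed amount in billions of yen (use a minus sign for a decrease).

Discount-window repayment ¥211.5 billion: reserves −¥211.5B, deposits 0.
Asset purchase (from non-banks) ¥81.5 billion: reserves +¥81.5B, deposits +¥81.5B.
Government spending ¥90 billion: reserves +¥90B, deposits +¥90B.
Government spending ¥146 billion: reserves +¥146B, deposits +¥146B.
Totals: Δreserves = +¥106B, Δdeposits = +¥317.5B.
Δrequired reserves = 11% × +¥317.5B = +¥34.925B.
Δexcess reserves = Δreserves − Δrequired = +¥106B − (+¥34.925B) = +¥71.075 billion.

+¥71.075 billion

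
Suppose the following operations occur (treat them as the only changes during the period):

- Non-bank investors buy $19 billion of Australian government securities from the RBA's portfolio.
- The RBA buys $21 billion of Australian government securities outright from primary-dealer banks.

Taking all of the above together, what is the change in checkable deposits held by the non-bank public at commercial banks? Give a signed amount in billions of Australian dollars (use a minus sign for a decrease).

Asset sale (to non-banks) $19 billion: non-bank counterparties' bank balances fall → −$19B.
OMO purchase (from banks) $21 billion: the counterparty is a bank, so public deposits are unchanged → 0.
Net: −19 + 0 = -$19 billion.

-$19 billion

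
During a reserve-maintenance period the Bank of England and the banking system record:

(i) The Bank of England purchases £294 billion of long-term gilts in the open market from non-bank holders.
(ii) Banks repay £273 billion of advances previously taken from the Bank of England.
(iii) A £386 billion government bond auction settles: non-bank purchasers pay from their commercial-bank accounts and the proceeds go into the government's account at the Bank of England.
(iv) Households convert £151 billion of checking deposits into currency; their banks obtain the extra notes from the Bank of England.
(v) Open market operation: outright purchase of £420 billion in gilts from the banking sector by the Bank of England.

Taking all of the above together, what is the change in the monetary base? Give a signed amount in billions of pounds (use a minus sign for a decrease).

Asset purchase (from non-banks) £294 billion: Bank of England balance sheet expands → +£294B.
Discount-window repayment £273 billion: Bank of England balance sheet contracts → −£273B.
Government account inflow £386 billion: reserves shift to a non-base liability → −£386B.
Currency withdrawal £151 billion: just a shift between currency and reserves — both are base money → 0.
OMO purchase (from banks) £420 billion: Bank of England balance sheet expands → +£420B.
Net: 294 − 273 − 386 + 0 + 420 = +£55 billion.

+£55 billion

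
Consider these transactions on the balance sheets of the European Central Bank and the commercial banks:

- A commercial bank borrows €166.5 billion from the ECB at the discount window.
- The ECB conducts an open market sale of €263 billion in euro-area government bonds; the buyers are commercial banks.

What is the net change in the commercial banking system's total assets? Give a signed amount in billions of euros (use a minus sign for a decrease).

ECB balance sheet:
  Assets:      Securities −€263B, Loans to banks +€166.5B
  Liabilities: Bank reserves −€96.5B
Commercial banking system:
  Assets:      Reserves at CB −€96.5B, Securities +€263B
  Liabilities: Borrowings from CB +€166.5B
Change in total bank assets = +€166.5 billion.

+€166.5 billion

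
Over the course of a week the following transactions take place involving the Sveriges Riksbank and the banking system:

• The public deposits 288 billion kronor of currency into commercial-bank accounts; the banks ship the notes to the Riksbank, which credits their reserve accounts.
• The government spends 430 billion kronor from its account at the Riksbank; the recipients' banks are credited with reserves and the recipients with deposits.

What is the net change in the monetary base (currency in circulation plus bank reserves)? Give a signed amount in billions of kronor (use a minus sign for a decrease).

+430 billion

Riksbank balance sheet:
  Assets:      no change
  Liabilities: Bank reserves +718B, Currency in circulation −288B, Government deposits −430B
Commercial banking system:
  Assets:      Reserves at CB +718B
  Liabilities: Checkable deposits +718B
Monetary base = currency + reserves: −288B + (+718B) = +430 billion.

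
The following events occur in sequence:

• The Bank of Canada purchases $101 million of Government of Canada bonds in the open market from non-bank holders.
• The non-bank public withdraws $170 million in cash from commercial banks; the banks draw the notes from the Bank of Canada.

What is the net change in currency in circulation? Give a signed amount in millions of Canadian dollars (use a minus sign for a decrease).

Asset purchase (from non-banks) $101 million: no currency enters or leaves circulation → 0.
Currency withdrawal $170 million: notes leave the central bank → +$170M.
Net: 0 + 170 = +$170 million.

+$170 million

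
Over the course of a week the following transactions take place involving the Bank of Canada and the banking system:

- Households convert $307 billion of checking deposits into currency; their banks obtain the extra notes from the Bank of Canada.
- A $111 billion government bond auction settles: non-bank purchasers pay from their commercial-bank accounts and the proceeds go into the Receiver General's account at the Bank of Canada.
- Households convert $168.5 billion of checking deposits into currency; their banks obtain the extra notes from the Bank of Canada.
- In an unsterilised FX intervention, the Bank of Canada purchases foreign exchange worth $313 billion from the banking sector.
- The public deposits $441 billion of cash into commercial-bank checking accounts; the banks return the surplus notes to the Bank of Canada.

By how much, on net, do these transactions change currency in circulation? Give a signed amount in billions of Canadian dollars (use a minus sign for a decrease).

Bank of Canada balance sheet:
  Assets:      Foreign assets +$313B
  Liabilities: Bank reserves +$167.5B, Currency in circulation +$34.5B, Government deposits +$111B
So the change in currency in circulation is +$34.5 billion.

+$34.5 billion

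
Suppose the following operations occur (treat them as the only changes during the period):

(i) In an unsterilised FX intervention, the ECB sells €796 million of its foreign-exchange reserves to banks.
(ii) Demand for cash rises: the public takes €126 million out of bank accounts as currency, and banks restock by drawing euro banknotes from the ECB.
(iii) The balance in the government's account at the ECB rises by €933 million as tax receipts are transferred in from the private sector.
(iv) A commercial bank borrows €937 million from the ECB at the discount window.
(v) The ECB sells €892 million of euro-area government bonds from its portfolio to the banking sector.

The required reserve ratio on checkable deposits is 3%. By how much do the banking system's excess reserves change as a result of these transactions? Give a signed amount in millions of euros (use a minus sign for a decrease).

-€1778.23 million

FX sale €796 million: reserves −€796M, deposits 0.
Currency withdrawal €126 million: reserves −€126M, deposits −€126M.
Government account inflow €933 million: reserves −€933M, deposits −€933M.
Discount-window loan €937 million: reserves +€937M, deposits 0.
OMO sale (to banks) €892 million: reserves −€892M, deposits 0.
Totals: Δreserves = −€1810M, Δdeposits = −€1059M.
Δrequired reserves = 3% × −€1059M = −€31.77M.
Δexcess reserves = Δreserves − Δrequired = −€1810M − (−€31.77M) = -€1778.23 million.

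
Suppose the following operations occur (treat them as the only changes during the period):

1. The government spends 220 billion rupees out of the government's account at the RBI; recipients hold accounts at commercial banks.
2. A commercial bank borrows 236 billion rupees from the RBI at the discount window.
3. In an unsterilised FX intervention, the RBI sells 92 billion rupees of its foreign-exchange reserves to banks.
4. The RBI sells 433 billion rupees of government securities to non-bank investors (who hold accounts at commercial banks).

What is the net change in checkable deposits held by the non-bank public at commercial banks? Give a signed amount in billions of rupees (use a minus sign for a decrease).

-213 billion

Government spending 220 billion rupees: non-bank counterparties' bank balances rise → +220B.
Discount-window loan 236 billion rupees: the counterparty is a bank, so public deposits are unchanged → 0.
FX sale 92 billion rupees: the counterparty is a bank, so public deposits are unchanged → 0.
Asset sale (to non-banks) 433 billion rupees: non-bank counterparties' bank balances fall → −433B.
Net: 220 + 0 + 0 − 433 = -213 billion.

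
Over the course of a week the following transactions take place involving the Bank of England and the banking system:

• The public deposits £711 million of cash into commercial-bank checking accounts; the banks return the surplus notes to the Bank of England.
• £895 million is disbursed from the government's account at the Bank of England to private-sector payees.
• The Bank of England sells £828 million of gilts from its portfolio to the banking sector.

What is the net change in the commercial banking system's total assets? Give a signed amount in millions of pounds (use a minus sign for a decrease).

+£1606 million

Currency deposit £711 million: bank balance sheets expand → +£711M.
Government spending £895 million: bank balance sheets expand → +£895M.
OMO sale (to banks) £828 million: just an asset swap on bank balance sheets → 0.
Net: 711 + 895 + 0 = +£1606 million.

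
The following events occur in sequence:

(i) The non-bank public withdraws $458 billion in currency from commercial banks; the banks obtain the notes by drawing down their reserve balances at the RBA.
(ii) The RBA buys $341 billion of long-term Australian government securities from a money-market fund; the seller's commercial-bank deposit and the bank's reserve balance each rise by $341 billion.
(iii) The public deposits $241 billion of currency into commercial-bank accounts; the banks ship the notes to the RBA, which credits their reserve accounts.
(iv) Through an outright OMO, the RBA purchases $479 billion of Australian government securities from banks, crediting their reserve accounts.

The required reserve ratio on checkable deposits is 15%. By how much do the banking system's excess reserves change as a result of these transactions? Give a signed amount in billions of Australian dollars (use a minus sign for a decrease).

+$584.4 billion

Currency withdrawal $458 billion: reserves −$458B, deposits −$458B.
Asset purchase (from non-banks) $341 billion: reserves +$341B, deposits +$341B.
Currency deposit $241 billion: reserves +$241B, deposits +$241B.
OMO purchase (from banks) $479 billion: reserves +$479B, deposits 0.
Totals: Δreserves = +$603B, Δdeposits = +$124B.
Δrequired reserves = 15% × +$124B = +$18.6B.
Δexcess reserves = Δreserves − Δrequired = +$603B − (+$18.6B) = +$584.4 billion.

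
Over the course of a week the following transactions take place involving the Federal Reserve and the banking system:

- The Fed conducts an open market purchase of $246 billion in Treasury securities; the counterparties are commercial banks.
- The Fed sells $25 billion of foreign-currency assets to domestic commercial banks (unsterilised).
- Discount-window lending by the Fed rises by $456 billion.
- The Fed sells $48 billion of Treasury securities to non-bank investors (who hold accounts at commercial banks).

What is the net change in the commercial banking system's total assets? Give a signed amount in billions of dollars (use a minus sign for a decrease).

Fed balance sheet:
  Assets:      Securities +$198B, Loans to banks +$456B, Foreign assets −$25B
  Liabilities: Bank reserves +$629B
Commercial banking system:
  Assets:      Reserves at CB +$629B, Securities −$246B, Foreign assets +$25B
  Liabilities: Checkable deposits −$48B, Borrowings from CB +$456B
Change in total bank assets = +$408 billion.

+$408 billion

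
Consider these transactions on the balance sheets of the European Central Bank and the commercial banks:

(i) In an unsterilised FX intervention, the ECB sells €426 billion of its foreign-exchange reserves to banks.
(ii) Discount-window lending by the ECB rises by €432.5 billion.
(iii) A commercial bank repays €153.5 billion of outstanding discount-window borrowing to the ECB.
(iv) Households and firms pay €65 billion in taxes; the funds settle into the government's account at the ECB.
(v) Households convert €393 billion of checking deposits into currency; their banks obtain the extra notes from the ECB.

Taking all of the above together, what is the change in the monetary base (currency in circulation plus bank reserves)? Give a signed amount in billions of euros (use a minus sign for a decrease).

FX sale €426 billion: ECB balance sheet contracts → −€426B.
Discount-window loan €432.5 billion: ECB balance sheet expands → +€432.5B.
Discount-window repayment €153.5 billion: ECB balance sheet contracts → −€153.5B.
Government account inflow €65 billion: reserves shift to a non-base liability → −€65B.
Currency withdrawal €393 billion: just a shift between currency and reserves — both are base money → 0.
Net: −426 + 432.5 − 153.5 − 65 + 0 = -€212 billion.

-€212 billion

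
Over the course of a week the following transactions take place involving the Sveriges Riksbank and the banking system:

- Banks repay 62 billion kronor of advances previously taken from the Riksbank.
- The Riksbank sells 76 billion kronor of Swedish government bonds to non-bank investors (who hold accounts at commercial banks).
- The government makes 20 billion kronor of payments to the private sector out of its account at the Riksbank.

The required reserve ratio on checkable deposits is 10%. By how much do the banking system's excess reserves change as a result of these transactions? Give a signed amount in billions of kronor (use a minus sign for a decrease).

-112.4 billion

Discount-window repayment 62 billion kronor: reserves −62B, deposits 0.
Asset sale (to non-banks) 76 billion kronor: reserves −76B, deposits −76B.
Government spending 20 billion kronor: reserves +20B, deposits +20B.
Totals: Δreserves = −118B, Δdeposits = −56B.
Δrequired reserves = 10% × −56B = −5.6B.
Δexcess reserves = Δreserves − Δrequired = −118B − (−5.6B) = -112.4 billion.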